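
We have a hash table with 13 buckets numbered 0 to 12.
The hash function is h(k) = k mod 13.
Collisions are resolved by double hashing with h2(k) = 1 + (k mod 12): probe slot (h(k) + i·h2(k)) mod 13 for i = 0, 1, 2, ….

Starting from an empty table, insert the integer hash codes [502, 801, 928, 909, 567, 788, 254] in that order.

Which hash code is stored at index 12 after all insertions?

909

Insert 502: h=8, slot 8 empty => index 8.
Insert 801: h=8, h2=10, slot 8 occupied => index 5.
Insert 928: h=5, h2=5, slot 5 occupied => index 10.
Insert 909: h=12, slot 12 empty => index 12.
Insert 567: h=8, h2=4, slots 8,12 occupied => index 3.
Insert 788: h=8, h2=9, slot 8 occupied => index 4.
Insert 254: h=7, slot 7 empty => index 7.
Table: [∅, ∅, ∅, 567, 788, 801, ∅, 254, 502, ∅, 928, ∅, 909]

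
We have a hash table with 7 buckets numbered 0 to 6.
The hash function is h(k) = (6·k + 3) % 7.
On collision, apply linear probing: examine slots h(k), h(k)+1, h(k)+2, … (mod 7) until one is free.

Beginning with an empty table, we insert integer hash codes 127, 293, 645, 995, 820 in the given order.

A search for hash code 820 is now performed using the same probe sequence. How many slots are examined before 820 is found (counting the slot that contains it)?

5

127: h=2 → slot 2
293: h=4 → slot 4
645: h=2, probe 2,3 → slot 3
995: h=2, probe 2,3,4,5 → slot 5
820: h=2, probe 2,3,4,5,6 → slot 6
Table: [., ., 127, 645, 293, 995, 820]
Lookup 820: h=2, probe 2,3,4,5,6 → found at 6.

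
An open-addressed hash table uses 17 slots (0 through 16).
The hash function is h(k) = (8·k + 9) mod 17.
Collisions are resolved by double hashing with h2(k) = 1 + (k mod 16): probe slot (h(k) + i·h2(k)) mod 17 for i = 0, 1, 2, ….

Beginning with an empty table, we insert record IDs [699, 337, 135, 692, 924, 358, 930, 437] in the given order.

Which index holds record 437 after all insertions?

699: h=8 => slot 8
337: h=2 => slot 2
135: h=1 => slot 1
692: h=3 => slot 3
924: h=6 => slot 6
358: h=0 => slot 0
930: h=3, h2=3, probe 3,6,9 => slot 9
437: h=3, h2=6, probe 3,9,15 => slot 15
Table: [358, 135, 337, 692, -, -, 924, -, 699, 930, -, -, -, -, -, 437, -]

15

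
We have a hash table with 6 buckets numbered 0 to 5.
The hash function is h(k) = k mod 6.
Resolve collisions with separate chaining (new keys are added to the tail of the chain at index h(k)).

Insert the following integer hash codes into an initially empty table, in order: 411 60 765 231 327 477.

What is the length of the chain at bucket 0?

1

411 -> bucket 3
60 -> bucket 0
765 -> bucket 3 (collision)
231 -> bucket 3 (collision)
327 -> bucket 3 (collision)
477 -> bucket 3 (collision)
Final buckets:
0: 60
1: -
2: -
3: 411 -> 765 -> 231 -> 327 -> 477
4: -
5: -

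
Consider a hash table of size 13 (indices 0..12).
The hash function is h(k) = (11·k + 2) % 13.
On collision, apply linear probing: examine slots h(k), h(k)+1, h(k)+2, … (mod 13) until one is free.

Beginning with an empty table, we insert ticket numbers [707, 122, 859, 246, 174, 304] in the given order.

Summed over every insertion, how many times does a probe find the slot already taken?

6

Insert 707: h=5, slot 5 empty → index 5.
Insert 122: h=5, slot 5 occupied → index 6.
Insert 859: h=0, slot 0 empty → index 0.
Insert 246: h=4, slot 4 empty → index 4.
Insert 174: h=5, slots 5,6 occupied → index 7.
Insert 304: h=5, slots 5,6,7 occupied → index 8.
Table: [859, ., ., ., 246, 707, 122, 174, 304, ., ., ., .]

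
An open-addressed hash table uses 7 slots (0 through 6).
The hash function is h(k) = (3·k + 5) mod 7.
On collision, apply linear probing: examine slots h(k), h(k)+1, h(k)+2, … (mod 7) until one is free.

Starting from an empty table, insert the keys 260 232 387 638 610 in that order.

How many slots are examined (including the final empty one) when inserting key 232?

2

Insert 260: h=1, slot 1 empty → index 1.
Insert 232: h=1, slot 1 occupied → index 2.
Insert 387: h=4, slot 4 empty → index 4.
Insert 638: h=1, slots 1,2 occupied → index 3.
Insert 610: h=1, slots 1,2,3,4 occupied → index 5.
Table: [∅, 260, 232, 638, 387, 610, ∅]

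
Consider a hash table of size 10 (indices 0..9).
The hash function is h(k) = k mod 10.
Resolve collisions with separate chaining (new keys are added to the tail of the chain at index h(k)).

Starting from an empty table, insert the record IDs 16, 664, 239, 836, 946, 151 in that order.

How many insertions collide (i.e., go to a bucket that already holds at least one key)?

2

16 → bucket 6
664 → bucket 4
239 → bucket 9
836 → bucket 6 (collision)
946 → bucket 6 (collision)
151 → bucket 1
Final buckets:
0: -
1: 151
2: -
3: -
4: 664
5: -
6: 16 -> 836 -> 946
7: -
8: -
9: 239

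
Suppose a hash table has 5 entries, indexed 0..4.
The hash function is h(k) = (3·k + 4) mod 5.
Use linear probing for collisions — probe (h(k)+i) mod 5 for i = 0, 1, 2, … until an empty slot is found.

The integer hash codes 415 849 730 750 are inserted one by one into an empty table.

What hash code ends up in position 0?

Insert 415: h=4, slot 4 empty => index 4.
Insert 849: h=1, slot 1 empty => index 1.
Insert 730: h=4, slot 4 occupied => index 0.
Insert 750: h=4, slots 4,0,1 occupied => index 2.
Table: [730, 849, 750, ∅, 415]

730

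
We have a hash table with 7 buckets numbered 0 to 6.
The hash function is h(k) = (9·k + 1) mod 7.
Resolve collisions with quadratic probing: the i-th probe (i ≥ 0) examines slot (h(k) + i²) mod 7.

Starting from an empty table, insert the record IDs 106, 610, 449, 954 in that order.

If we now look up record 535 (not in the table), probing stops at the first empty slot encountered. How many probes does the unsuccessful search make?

Insert 106: h=3, slot 3 empty -> index 3.
Insert 610: h=3, slot 3 occupied -> index 4.
Insert 449: h=3, slots 3,4 occupied -> index 0.
Insert 954: h=5, slot 5 empty -> index 5.
Table: [449, ∅, ∅, 106, 610, 954, ∅]
Lookup 535: h=0, probe 0,1 → slot 1 empty, not found.

2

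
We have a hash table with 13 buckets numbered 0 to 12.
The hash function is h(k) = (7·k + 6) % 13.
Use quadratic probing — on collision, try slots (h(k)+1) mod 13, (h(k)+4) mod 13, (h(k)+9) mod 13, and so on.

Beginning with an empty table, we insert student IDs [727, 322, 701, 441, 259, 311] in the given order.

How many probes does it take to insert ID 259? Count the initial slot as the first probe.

727: h=12 → slot 12
322: h=11 → slot 11
701: h=12, probe 12,0 → slot 0
441: h=12, probe 12,0,3 → slot 3
259: h=12, probe 12,0,3,8 → slot 8
311: h=12, probe 12,0,3,8,2 → slot 2
Table: [701, ∅, 311, 441, ∅, ∅, ∅, ∅, 259, ∅, ∅, 322, 727]

4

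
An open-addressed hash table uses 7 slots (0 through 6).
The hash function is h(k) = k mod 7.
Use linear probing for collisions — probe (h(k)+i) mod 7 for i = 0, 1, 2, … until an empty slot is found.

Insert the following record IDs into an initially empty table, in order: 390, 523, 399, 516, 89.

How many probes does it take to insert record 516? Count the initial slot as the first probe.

Insert 390: h=5, slot 5 empty → index 5.
Insert 523: h=5, slot 5 occupied → index 6.
Insert 399: h=0, slot 0 empty → index 0.
Insert 516: h=5, slots 5,6,0 occupied → index 1.
Insert 89: h=5, slots 5,6,0,1 occupied → index 2.
Table: [399, 516, 89, _, _, 390, 523]

4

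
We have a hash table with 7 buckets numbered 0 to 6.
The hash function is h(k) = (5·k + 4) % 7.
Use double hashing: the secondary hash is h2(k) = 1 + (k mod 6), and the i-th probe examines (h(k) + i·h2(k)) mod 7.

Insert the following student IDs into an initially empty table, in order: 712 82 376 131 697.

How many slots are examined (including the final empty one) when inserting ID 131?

712: h=1 => slot 1
82: h=1, h2=5, probe 1,6 => slot 6
376: h=1, h2=5, probe 1,6,4 => slot 4
131: h=1, h2=6, probe 1,0 => slot 0
697: h=3 => slot 3
Table: [131, 712, -, 697, 376, -, 82]

2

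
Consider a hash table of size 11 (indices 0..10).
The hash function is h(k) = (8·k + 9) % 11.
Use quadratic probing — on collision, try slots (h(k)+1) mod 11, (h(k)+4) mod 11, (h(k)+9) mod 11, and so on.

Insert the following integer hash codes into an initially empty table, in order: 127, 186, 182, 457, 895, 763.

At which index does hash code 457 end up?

6

Insert 127: h=2, slot 2 empty → index 2.
Insert 186: h=1, slot 1 empty → index 1.
Insert 182: h=2, slot 2 occupied → index 3.
Insert 457: h=2, slots 2,3 occupied → index 6.
Insert 895: h=8, slot 8 empty → index 8.
Insert 763: h=8, slot 8 occupied → index 9.
Table: [., 186, 127, 182, ., ., 457, ., 895, 763, .]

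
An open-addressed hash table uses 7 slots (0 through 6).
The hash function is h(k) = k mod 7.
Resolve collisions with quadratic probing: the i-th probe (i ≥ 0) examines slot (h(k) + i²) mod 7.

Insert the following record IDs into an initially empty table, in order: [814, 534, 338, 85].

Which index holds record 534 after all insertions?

3

814: h=2 → slot 2
534: h=2, probe 2,3 → slot 3
338: h=2, probe 2,3,6 → slot 6
85: h=1 → slot 1
Table: [∅, 85, 814, 534, ∅, ∅, 338]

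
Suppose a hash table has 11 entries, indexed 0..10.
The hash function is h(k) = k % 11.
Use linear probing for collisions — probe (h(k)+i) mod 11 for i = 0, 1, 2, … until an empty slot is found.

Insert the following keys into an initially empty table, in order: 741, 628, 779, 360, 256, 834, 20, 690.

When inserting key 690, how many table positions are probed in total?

6

741 hashes to 4; slot 4 is free -> place at 4.
628 hashes to 1; slot 1 is free -> place at 1.
779 hashes to 9; slot 9 is free -> place at 9.
360 hashes to 8; slot 8 is free -> place at 8.
256 hashes to 3; slot 3 is free -> place at 3.
834 hashes to 9; 9 taken -> place at 10.
20 hashes to 9; 9,10 taken -> place at 0.
690 hashes to 8; 8,9,10,0,1 taken -> place at 2.
Table: [20, 628, 690, 256, 741, —, —, —, 360, 779, 834]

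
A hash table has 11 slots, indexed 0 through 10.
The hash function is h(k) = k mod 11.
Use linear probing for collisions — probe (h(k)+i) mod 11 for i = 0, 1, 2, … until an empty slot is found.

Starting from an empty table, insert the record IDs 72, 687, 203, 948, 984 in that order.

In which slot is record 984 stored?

8

72: h=6 → slot 6
687: h=5 → slot 5
203: h=5, probe 5,6,7 → slot 7
948: h=2 → slot 2
984: h=5, probe 5,6,7,8 → slot 8
Table: [∅, ∅, 948, ∅, ∅, 687, 72, 203, 984, ∅, ∅]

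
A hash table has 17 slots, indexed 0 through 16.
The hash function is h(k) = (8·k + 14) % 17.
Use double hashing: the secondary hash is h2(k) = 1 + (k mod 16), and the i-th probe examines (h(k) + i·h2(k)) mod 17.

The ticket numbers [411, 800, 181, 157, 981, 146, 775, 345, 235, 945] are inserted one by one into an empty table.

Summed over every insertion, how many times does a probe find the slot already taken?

Insert 411: h=4, slot 4 empty → index 4.
Insert 800: h=5, slot 5 empty → index 5.
Insert 181: h=0, slot 0 empty → index 0.
Insert 157: h=12, slot 12 empty → index 12.
Insert 981: h=8, slot 8 empty → index 8.
Insert 146: h=9, slot 9 empty → index 9.
Insert 775: h=9, h2=8, slots 9,0,8 occupied → index 16.
Insert 345: h=3, slot 3 empty → index 3.
Insert 235: h=7, slot 7 empty → index 7.
Insert 945: h=9, h2=2, slot 9 occupied → index 11.
Table: [181, —, —, 345, 411, 800, —, 235, 981, 146, —, 945, 157, —, —, —, 775]

4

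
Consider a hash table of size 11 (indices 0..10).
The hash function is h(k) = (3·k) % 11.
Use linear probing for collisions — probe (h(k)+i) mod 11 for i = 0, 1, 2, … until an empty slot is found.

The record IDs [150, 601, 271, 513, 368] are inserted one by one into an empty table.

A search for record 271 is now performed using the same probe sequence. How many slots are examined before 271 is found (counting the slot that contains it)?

3

150 hashes to 10; slot 10 is free → place at 10.
601 hashes to 10; 10 taken → place at 0.
271 hashes to 10; 10,0 taken → place at 1.
513 hashes to 10; 10,0,1 taken → place at 2.
368 hashes to 4; slot 4 is free → place at 4.
Table: [601, 271, 513, ., 368, ., ., ., ., ., 150]
Lookup 271: h=10, probe 10,0,1 → found at 1.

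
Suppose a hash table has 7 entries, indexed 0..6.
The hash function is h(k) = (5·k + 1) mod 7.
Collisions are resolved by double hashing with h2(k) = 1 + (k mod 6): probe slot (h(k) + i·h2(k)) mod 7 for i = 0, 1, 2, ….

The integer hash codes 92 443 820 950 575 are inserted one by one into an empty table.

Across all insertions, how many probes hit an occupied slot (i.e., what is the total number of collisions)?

5

Insert 92: h=6, slot 6 empty → index 6.
Insert 443: h=4, slot 4 empty → index 4.
Insert 820: h=6, h2=5, slots 6,4 occupied → index 2.
Insert 950: h=5, slot 5 empty → index 5.
Insert 575: h=6, h2=6, slots 6,5,4 occupied → index 3.
Table: [., ., 820, 575, 443, 950, 92]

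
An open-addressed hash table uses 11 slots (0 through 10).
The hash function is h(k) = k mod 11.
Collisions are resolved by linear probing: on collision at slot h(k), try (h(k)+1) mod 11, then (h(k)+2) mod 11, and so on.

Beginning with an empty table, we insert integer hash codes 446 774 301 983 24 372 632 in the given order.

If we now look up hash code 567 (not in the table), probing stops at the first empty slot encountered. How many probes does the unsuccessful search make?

446: h=6 → slot 6
774: h=4 → slot 4
301: h=4, probe 4,5 → slot 5
983: h=4, probe 4,5,6,7 → slot 7
24: h=2 → slot 2
372: h=9 → slot 9
632: h=5, probe 5,6,7,8 → slot 8
Table: [., ., 24, ., 774, 301, 446, 983, 632, 372, .]
Lookup 567: h=6, probe 6,7,8,9,10 → slot 10 empty, not found.

5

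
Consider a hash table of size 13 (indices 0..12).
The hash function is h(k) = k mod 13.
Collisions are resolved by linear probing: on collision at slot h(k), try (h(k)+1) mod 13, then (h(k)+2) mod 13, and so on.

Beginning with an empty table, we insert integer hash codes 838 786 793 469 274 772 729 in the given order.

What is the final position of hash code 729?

838: h=6 => slot 6
786: h=6, probe 6,7 => slot 7
793: h=0 => slot 0
469: h=1 => slot 1
274: h=1, probe 1,2 => slot 2
772: h=5 => slot 5
729: h=1, probe 1,2,3 => slot 3
Table: [793, 469, 274, 729, _, 772, 838, 786, _, _, _, _, _]

3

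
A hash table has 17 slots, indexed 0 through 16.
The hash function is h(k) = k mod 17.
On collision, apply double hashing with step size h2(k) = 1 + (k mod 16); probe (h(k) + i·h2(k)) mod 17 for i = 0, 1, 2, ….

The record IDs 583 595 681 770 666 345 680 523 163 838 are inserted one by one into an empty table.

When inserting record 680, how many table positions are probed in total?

583: h=5 => slot 5
595: h=0 => slot 0
681: h=1 => slot 1
770: h=5, h2=3, probe 5,8 => slot 8
666: h=3 => slot 3
345: h=5, h2=10, probe 5,15 => slot 15
680: h=0, h2=9, probe 0,9 => slot 9
523: h=13 => slot 13
163: h=10 => slot 10
838: h=5, h2=7, probe 5,12 => slot 12
Table: [595, 681, ., 666, ., 583, ., ., 770, 680, 163, ., 838, 523, ., 345, .]

2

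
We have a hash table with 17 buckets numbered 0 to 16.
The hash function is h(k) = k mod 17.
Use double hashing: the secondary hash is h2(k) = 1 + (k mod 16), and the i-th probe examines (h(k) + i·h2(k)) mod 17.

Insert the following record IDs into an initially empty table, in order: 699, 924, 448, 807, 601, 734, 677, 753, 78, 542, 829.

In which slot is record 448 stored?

Insert 699: h=2, slot 2 empty -> index 2.
Insert 924: h=6, slot 6 empty -> index 6.
Insert 448: h=6, h2=1, slot 6 occupied -> index 7.
Insert 807: h=8, slot 8 empty -> index 8.
Insert 601: h=6, h2=10, slot 6 occupied -> index 16.
Insert 734: h=3, slot 3 empty -> index 3.
Insert 677: h=14, slot 14 empty -> index 14.
Insert 753: h=5, slot 5 empty -> index 5.
Insert 78: h=10, slot 10 empty -> index 10.
Insert 542: h=15, slot 15 empty -> index 15.
Insert 829: h=13, slot 13 empty -> index 13.
Table: [_, _, 699, 734, _, 753, 924, 448, 807, _, 78, _, _, 829, 677, 542, 601]

7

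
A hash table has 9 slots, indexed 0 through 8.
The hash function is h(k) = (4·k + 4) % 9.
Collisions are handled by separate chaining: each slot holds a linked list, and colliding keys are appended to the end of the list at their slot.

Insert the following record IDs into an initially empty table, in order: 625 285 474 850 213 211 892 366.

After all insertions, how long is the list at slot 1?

625 → bucket 2
285 → bucket 1
474 → bucket 1 (collision)
850 → bucket 2 (collision)
213 → bucket 1 (collision)
211 → bucket 2 (collision)
892 → bucket 8
366 → bucket 1 (collision)
Final buckets:
0: .
1: 285 -> 474 -> 213 -> 366
2: 625 -> 850 -> 211
3: .
4: .
5: .
6: .
7: .
8: 892

4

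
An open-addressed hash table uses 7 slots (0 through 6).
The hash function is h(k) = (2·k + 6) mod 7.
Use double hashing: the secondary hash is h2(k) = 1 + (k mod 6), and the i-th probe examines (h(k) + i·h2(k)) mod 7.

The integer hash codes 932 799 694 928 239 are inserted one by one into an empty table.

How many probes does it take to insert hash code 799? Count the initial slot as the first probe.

2

932 hashes to 1; slot 1 is free → place at 1.
799 hashes to 1, h2=2; 1 taken → place at 3.
694 hashes to 1, h2=5; 1 taken → place at 6.
928 hashes to 0; slot 0 is free → place at 0.
239 hashes to 1, h2=6; 1,0,6 taken → place at 5.
Table: [928, 932, —, 799, —, 239, 694]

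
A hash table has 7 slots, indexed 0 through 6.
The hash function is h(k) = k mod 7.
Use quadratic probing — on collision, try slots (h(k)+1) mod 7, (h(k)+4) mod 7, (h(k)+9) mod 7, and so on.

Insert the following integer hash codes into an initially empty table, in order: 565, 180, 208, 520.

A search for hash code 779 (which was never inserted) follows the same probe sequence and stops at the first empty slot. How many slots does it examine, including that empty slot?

565 hashes to 5; slot 5 is free => place at 5.
180 hashes to 5; 5 taken => place at 6.
208 hashes to 5; 5,6 taken => place at 2.
520 hashes to 2; 2 taken => place at 3.
Table: [∅, ∅, 208, 520, ∅, 565, 180]
Lookup 779: h=2, probe 2,3,6,4 → slot 4 empty, not found.

4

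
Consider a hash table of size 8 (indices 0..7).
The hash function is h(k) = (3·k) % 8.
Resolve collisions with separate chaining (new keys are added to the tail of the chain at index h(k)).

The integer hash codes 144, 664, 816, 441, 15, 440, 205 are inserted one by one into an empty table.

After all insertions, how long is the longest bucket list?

144 → bucket 0
664 → bucket 0 (collision)
816 → bucket 0 (collision)
441 → bucket 3
15 → bucket 5
440 → bucket 0 (collision)
205 → bucket 7
Final buckets:
0: 144 -> 664 -> 816 -> 440
1: _
2: _
3: 441
4: _
5: 15
6: _
7: 205

4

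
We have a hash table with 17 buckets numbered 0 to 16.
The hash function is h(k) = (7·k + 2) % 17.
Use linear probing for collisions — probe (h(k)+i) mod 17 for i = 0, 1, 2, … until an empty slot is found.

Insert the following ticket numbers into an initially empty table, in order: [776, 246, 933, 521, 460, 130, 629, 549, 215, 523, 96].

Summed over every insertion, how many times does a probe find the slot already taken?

Insert 776: h=11, slot 11 empty -> index 11.
Insert 246: h=7, slot 7 empty -> index 7.
Insert 933: h=5, slot 5 empty -> index 5.
Insert 521: h=11, slot 11 occupied -> index 12.
Insert 460: h=9, slot 9 empty -> index 9.
Insert 130: h=11, slots 11,12 occupied -> index 13.
Insert 629: h=2, slot 2 empty -> index 2.
Insert 549: h=3, slot 3 empty -> index 3.
Insert 215: h=11, slots 11,12,13 occupied -> index 14.
Insert 523: h=8, slot 8 empty -> index 8.
Insert 96: h=11, slots 11,12,13,14 occupied -> index 15.
Table: [-, -, 629, 549, -, 933, -, 246, 523, 460, -, 776, 521, 130, 215, 96, -]

10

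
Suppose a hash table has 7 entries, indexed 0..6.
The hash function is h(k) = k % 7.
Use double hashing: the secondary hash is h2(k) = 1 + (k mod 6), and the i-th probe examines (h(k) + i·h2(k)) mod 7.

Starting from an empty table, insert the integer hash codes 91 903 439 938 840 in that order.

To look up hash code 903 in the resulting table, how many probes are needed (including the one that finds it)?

91: h=0 -> slot 0
903: h=0, h2=4, probe 0,4 -> slot 4
439: h=5 -> slot 5
938: h=0, h2=3, probe 0,3 -> slot 3
840: h=0, h2=1, probe 0,1 -> slot 1
Table: [91, 840, ., 938, 903, 439, .]
Lookup 903: h=0, h2=4, probe 0,4 → found at 4.

2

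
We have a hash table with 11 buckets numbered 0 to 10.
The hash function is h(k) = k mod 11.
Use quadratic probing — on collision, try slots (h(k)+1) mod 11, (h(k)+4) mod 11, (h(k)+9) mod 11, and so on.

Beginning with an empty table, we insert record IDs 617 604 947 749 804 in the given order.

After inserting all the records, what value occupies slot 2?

Insert 617: h=1, slot 1 empty -> index 1.
Insert 604: h=10, slot 10 empty -> index 10.
Insert 947: h=1, slot 1 occupied -> index 2.
Insert 749: h=1, slots 1,2 occupied -> index 5.
Insert 804: h=1, slots 1,2,5,10 occupied -> index 6.
Table: [—, 617, 947, —, —, 749, 804, —, —, —, 604]

947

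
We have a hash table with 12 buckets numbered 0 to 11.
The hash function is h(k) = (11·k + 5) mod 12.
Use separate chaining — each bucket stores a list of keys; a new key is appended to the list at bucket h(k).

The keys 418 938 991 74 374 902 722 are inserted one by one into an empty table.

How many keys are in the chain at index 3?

418 → bucket 7
938 → bucket 3
991 → bucket 10
74 → bucket 3 (collision)
374 → bucket 3 (collision)
902 → bucket 3 (collision)
722 → bucket 3 (collision)
Final buckets:
0: .
1: .
2: .
3: 938 -> 74 -> 374 -> 902 -> 722
4: .
5: .
6: .
7: 418
8: .
9: .
10: 991
11: .

5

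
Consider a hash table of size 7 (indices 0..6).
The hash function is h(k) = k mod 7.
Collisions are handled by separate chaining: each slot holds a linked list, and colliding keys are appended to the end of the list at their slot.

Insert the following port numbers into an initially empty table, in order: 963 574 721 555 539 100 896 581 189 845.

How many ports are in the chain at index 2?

Insert 963: h=4, bucket 4 empty -> new chain.
Insert 574: h=0, bucket 0 empty -> new chain.
Insert 721: h=0, bucket 0 nonempty -> append to chain.
Insert 555: h=2, bucket 2 empty -> new chain.
Insert 539: h=0, bucket 0 nonempty -> append to chain.
Insert 100: h=2, bucket 2 nonempty -> append to chain.
Insert 896: h=0, bucket 0 nonempty -> append to chain.
Insert 581: h=0, bucket 0 nonempty -> append to chain.
Insert 189: h=0, bucket 0 nonempty -> append to chain.
Insert 845: h=5, bucket 5 empty -> new chain.
Final buckets:
0: 574 -> 721 -> 539 -> 896 -> 581 -> 189
1: ∅
2: 555 -> 100
3: ∅
4: 963
5: 845
6: ∅

2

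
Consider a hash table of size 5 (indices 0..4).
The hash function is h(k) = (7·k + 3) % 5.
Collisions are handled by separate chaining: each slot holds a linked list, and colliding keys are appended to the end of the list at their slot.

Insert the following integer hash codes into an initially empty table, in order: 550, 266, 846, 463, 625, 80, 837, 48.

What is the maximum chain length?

Insert 550: h=3, bucket 3 empty → new chain.
Insert 266: h=0, bucket 0 empty → new chain.
Insert 846: h=0, bucket 0 nonempty → append to chain.
Insert 463: h=4, bucket 4 empty → new chain.
Insert 625: h=3, bucket 3 nonempty → append to chain.
Insert 80: h=3, bucket 3 nonempty → append to chain.
Insert 837: h=2, bucket 2 empty → new chain.
Insert 48: h=4, bucket 4 nonempty → append to chain.
Final buckets:
0: 266 -> 846
1: _
2: 837
3: 550 -> 625 -> 80
4: 463 -> 48

3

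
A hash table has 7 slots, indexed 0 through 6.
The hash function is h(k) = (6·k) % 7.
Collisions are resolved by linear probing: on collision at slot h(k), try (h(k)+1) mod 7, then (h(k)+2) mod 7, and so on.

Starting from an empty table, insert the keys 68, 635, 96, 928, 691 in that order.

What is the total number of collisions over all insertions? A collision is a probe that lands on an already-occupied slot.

68: h=2 → slot 2
635: h=2, probe 2,3 → slot 3
96: h=2, probe 2,3,4 → slot 4
928: h=3, probe 3,4,5 → slot 5
691: h=2, probe 2,3,4,5,6 → slot 6
Table: [—, —, 68, 635, 96, 928, 691]

9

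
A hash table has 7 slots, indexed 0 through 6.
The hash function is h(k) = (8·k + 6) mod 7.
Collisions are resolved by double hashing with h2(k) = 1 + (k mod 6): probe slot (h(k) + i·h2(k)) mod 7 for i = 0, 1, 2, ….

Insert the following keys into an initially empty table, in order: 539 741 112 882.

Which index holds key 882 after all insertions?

0

Insert 539: h=6, slot 6 empty => index 6.
Insert 741: h=5, slot 5 empty => index 5.
Insert 112: h=6, h2=5, slot 6 occupied => index 4.
Insert 882: h=6, h2=1, slot 6 occupied => index 0.
Table: [882, ∅, ∅, ∅, 112, 741, 539]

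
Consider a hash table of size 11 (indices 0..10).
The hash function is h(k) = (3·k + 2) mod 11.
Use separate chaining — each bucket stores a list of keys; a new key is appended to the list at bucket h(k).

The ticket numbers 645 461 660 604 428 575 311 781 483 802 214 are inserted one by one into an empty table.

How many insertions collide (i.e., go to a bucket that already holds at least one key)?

6

Insert 645: h=1, bucket 1 empty → new chain.
Insert 461: h=10, bucket 10 empty → new chain.
Insert 660: h=2, bucket 2 empty → new chain.
Insert 604: h=10, bucket 10 nonempty → append to chain.
Insert 428: h=10, bucket 10 nonempty → append to chain.
Insert 575: h=0, bucket 0 empty → new chain.
Insert 311: h=0, bucket 0 nonempty → append to chain.
Insert 781: h=2, bucket 2 nonempty → append to chain.
Insert 483: h=10, bucket 10 nonempty → append to chain.
Insert 802: h=10, bucket 10 nonempty → append to chain.
Insert 214: h=6, bucket 6 empty → new chain.
Final buckets:
0: 575 -> 311
1: 645
2: 660 -> 781
3: _
4: _
5: _
6: 214
7: _
8: _
9: _
10: 461 -> 604 -> 428 -> 483 -> 802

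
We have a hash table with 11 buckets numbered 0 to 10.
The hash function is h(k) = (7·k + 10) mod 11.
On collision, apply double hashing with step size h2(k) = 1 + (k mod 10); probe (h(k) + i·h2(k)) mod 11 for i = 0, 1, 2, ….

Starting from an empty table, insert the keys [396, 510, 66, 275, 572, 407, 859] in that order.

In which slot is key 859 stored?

4

396 hashes to 10; slot 10 is free => place at 10.
510 hashes to 5; slot 5 is free => place at 5.
66 hashes to 10, h2=7; 10 taken => place at 6.
275 hashes to 10, h2=6; 10,5 taken => place at 0.
572 hashes to 10, h2=3; 10 taken => place at 2.
407 hashes to 10, h2=8; 10 taken => place at 7.
859 hashes to 6, h2=10; 6,5 taken => place at 4.
Table: [275, ∅, 572, ∅, 859, 510, 66, 407, ∅, ∅, 396]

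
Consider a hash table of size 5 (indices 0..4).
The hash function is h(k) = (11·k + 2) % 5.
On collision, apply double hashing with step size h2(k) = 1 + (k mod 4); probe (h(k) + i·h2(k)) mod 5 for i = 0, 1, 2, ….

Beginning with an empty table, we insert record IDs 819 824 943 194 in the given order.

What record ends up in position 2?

824

819 hashes to 1; slot 1 is free => place at 1.
824 hashes to 1, h2=1; 1 taken => place at 2.
943 hashes to 0; slot 0 is free => place at 0.
194 hashes to 1, h2=3; 1 taken => place at 4.
Table: [943, 819, 824, _, 194]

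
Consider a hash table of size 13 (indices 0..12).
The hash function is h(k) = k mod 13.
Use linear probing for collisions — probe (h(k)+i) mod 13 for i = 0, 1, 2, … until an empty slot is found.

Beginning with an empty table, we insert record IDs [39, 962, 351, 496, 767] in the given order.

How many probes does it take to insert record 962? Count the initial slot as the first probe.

39: h=0 => slot 0
962: h=0, probe 0,1 => slot 1
351: h=0, probe 0,1,2 => slot 2
496: h=2, probe 2,3 => slot 3
767: h=0, probe 0,1,2,3,4 => slot 4
Table: [39, 962, 351, 496, 767, —, —, —, —, —, —, —, —]

2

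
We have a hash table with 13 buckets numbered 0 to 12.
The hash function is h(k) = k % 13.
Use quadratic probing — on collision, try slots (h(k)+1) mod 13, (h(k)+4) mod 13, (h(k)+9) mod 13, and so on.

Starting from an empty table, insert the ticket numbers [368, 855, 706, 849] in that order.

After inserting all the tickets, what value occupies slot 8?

849

Insert 368: h=4, slot 4 empty -> index 4.
Insert 855: h=10, slot 10 empty -> index 10.
Insert 706: h=4, slot 4 occupied -> index 5.
Insert 849: h=4, slots 4,5 occupied -> index 8.
Table: [-, -, -, -, 368, 706, -, -, 849, -, 855, -, -]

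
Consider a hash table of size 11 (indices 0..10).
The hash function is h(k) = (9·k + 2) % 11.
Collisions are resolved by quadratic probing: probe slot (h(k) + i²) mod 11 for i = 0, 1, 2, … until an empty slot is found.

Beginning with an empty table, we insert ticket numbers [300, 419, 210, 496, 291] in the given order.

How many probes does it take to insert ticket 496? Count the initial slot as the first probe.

300 hashes to 7; slot 7 is free => place at 7.
419 hashes to 0; slot 0 is free => place at 0.
210 hashes to 0; 0 taken => place at 1.
496 hashes to 0; 0,1 taken => place at 4.
291 hashes to 3; slot 3 is free => place at 3.
Table: [419, 210, —, 291, 496, —, —, 300, —, —, —]

3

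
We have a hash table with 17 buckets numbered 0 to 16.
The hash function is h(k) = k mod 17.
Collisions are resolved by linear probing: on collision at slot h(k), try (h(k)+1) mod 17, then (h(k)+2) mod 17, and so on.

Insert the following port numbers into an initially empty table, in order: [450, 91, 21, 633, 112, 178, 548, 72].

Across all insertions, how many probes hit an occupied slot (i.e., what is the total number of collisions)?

Insert 450: h=8, slot 8 empty => index 8.
Insert 91: h=6, slot 6 empty => index 6.
Insert 21: h=4, slot 4 empty => index 4.
Insert 633: h=4, slot 4 occupied => index 5.
Insert 112: h=10, slot 10 empty => index 10.
Insert 178: h=8, slot 8 occupied => index 9.
Insert 548: h=4, slots 4,5,6 occupied => index 7.
Insert 72: h=4, slots 4,5,6,7,8,9,10 occupied => index 11.
Table: [—, —, —, —, 21, 633, 91, 548, 450, 178, 112, 72, —, —, —, —, —]

12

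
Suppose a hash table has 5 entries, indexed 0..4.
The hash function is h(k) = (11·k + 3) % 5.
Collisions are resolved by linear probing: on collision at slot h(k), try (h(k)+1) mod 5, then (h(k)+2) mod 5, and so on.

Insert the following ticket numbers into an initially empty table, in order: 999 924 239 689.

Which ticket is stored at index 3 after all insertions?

924

999 hashes to 2; slot 2 is free -> place at 2.
924 hashes to 2; 2 taken -> place at 3.
239 hashes to 2; 2,3 taken -> place at 4.
689 hashes to 2; 2,3,4 taken -> place at 0.
Table: [689, _, 999, 924, 239]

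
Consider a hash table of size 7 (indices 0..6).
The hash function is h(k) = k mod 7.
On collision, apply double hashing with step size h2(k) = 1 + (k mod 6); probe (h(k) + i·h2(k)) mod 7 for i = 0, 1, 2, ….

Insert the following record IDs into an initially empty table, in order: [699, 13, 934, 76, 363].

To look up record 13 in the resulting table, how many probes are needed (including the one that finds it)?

2

Insert 699: h=6, slot 6 empty => index 6.
Insert 13: h=6, h2=2, slot 6 occupied => index 1.
Insert 934: h=3, slot 3 empty => index 3.
Insert 76: h=6, h2=5, slot 6 occupied => index 4.
Insert 363: h=6, h2=4, slots 6,3 occupied => index 0.
Table: [363, 13, _, 934, 76, _, 699]
Lookup 13: h=6, h2=2, probe 6,1 → found at 1.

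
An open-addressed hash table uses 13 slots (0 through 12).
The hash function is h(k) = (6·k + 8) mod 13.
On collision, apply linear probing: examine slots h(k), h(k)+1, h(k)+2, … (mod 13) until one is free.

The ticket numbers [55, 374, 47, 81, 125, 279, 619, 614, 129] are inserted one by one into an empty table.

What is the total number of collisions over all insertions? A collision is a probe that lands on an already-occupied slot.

14

55 hashes to 0; slot 0 is free → place at 0.
374 hashes to 3; slot 3 is free → place at 3.
47 hashes to 4; slot 4 is free → place at 4.
81 hashes to 0; 0 taken → place at 1.
125 hashes to 4; 4 taken → place at 5.
279 hashes to 5; 5 taken → place at 6.
619 hashes to 4; 4,5,6 taken → place at 7.
614 hashes to 0; 0,1 taken → place at 2.
129 hashes to 2; 2,3,4,5,6,7 taken → place at 8.
Table: [55, 81, 614, 374, 47, 125, 279, 619, 129, —, —, —, —]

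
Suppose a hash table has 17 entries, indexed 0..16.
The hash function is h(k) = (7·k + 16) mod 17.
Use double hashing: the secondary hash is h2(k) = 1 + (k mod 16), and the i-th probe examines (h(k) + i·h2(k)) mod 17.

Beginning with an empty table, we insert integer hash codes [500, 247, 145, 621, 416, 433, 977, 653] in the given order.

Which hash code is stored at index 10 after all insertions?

500 hashes to 14; slot 14 is free → place at 14.
247 hashes to 11; slot 11 is free → place at 11.
145 hashes to 11, h2=2; 11 taken → place at 13.
621 hashes to 11, h2=14; 11 taken → place at 8.
416 hashes to 4; slot 4 is free → place at 4.
433 hashes to 4, h2=2; 4 taken → place at 6.
977 hashes to 4, h2=2; 4,6,8 taken → place at 10.
653 hashes to 14, h2=14; 14,11,8 taken → place at 5.
Table: [-, -, -, -, 416, 653, 433, -, 621, -, 977, 247, -, 145, 500, -, -]

977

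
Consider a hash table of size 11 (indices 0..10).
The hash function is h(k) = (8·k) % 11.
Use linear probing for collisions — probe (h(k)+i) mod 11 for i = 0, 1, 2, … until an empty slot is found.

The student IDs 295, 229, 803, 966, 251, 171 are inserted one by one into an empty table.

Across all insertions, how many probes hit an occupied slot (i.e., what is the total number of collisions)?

Insert 295: h=6, slot 6 empty → index 6.
Insert 229: h=6, slot 6 occupied → index 7.
Insert 803: h=0, slot 0 empty → index 0.
Insert 966: h=6, slots 6,7 occupied → index 8.
Insert 251: h=6, slots 6,7,8 occupied → index 9.
Insert 171: h=4, slot 4 empty → index 4.
Table: [803, _, _, _, 171, _, 295, 229, 966, 251, _]

6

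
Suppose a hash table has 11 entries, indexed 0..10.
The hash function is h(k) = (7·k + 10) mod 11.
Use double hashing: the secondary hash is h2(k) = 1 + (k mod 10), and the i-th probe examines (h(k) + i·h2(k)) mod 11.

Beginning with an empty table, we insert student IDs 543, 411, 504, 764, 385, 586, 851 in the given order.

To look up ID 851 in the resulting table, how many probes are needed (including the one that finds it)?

543: h=5 -> slot 5
411: h=5, h2=2, probe 5,7 -> slot 7
504: h=7, h2=5, probe 7,1 -> slot 1
764: h=1, h2=5, probe 1,6 -> slot 6
385: h=10 -> slot 10
586: h=9 -> slot 9
851: h=5, h2=2, probe 5,7,9,0 -> slot 0
Table: [851, 504, -, -, -, 543, 764, 411, -, 586, 385]
Lookup 851: h=5, h2=2, probe 5,7,9,0 → found at 0.

4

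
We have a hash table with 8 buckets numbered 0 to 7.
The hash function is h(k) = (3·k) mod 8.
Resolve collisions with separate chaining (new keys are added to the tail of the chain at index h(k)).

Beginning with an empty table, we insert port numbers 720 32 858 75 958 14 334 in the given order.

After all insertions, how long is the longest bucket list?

720 -> bucket 0
32 -> bucket 0 (collision)
858 -> bucket 6
75 -> bucket 1
958 -> bucket 2
14 -> bucket 2 (collision)
334 -> bucket 2 (collision)
Final buckets:
0: 720 -> 32
1: 75
2: 958 -> 14 -> 334
3: —
4: —
5: —
6: 858
7: —

3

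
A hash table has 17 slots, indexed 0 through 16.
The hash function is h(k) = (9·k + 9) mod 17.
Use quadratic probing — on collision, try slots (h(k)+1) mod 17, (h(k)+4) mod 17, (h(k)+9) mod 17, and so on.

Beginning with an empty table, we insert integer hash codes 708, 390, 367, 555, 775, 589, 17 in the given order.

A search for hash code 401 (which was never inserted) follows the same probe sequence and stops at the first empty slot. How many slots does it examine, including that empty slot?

3

Insert 708: h=6, slot 6 empty => index 6.
Insert 390: h=0, slot 0 empty => index 0.
Insert 367: h=14, slot 14 empty => index 14.
Insert 555: h=6, slot 6 occupied => index 7.
Insert 775: h=14, slot 14 occupied => index 15.
Insert 589: h=6, slots 6,7 occupied => index 10.
Insert 17: h=9, slot 9 empty => index 9.
Table: [390, ., ., ., ., ., 708, 555, ., 17, 589, ., ., ., 367, 775, .]
Lookup 401: h=14, probe 14,15,1 → slot 1 empty, not found.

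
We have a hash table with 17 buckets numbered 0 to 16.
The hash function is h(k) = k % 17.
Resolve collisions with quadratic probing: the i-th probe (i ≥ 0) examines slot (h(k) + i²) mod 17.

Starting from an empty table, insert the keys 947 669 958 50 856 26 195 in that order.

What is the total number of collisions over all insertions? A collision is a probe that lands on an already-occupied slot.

3

Insert 947: h=12, slot 12 empty -> index 12.
Insert 669: h=6, slot 6 empty -> index 6.
Insert 958: h=6, slot 6 occupied -> index 7.
Insert 50: h=16, slot 16 empty -> index 16.
Insert 856: h=6, slots 6,7 occupied -> index 10.
Insert 26: h=9, slot 9 empty -> index 9.
Insert 195: h=8, slot 8 empty -> index 8.
Table: [∅, ∅, ∅, ∅, ∅, ∅, 669, 958, 195, 26, 856, ∅, 947, ∅, ∅, ∅, 50]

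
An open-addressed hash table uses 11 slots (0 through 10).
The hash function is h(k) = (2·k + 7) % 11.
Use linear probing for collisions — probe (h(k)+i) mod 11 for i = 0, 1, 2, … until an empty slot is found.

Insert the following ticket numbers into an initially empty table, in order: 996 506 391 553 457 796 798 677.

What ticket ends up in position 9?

Insert 996: h=8, slot 8 empty => index 8.
Insert 506: h=7, slot 7 empty => index 7.
Insert 391: h=8, slot 8 occupied => index 9.
Insert 553: h=2, slot 2 empty => index 2.
Insert 457: h=8, slots 8,9 occupied => index 10.
Insert 796: h=4, slot 4 empty => index 4.
Insert 798: h=8, slots 8,9,10 occupied => index 0.
Insert 677: h=8, slots 8,9,10,0 occupied => index 1.
Table: [798, 677, 553, _, 796, _, _, 506, 996, 391, 457]

391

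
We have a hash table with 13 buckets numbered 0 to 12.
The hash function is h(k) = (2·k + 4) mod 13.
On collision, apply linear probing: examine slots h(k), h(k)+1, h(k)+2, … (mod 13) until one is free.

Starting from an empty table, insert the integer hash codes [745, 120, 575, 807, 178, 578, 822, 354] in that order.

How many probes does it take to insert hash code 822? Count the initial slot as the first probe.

745: h=12 → slot 12
120: h=10 → slot 10
575: h=10, probe 10,11 → slot 11
807: h=6 → slot 6
178: h=9 → slot 9
578: h=3 → slot 3
822: h=10, probe 10,11,12,0 → slot 0
354: h=10, probe 10,11,12,0,1 → slot 1
Table: [822, 354, ∅, 578, ∅, ∅, 807, ∅, ∅, 178, 120, 575, 745]

4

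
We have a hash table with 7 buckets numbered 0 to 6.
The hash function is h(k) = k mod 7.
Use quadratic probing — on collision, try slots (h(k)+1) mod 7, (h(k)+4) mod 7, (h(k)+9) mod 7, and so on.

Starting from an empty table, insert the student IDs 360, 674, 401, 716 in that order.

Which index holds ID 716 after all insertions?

4

360 hashes to 3; slot 3 is free → place at 3.
674 hashes to 2; slot 2 is free → place at 2.
401 hashes to 2; 2,3 taken → place at 6.
716 hashes to 2; 2,3,6 taken → place at 4.
Table: [∅, ∅, 674, 360, 716, ∅, 401]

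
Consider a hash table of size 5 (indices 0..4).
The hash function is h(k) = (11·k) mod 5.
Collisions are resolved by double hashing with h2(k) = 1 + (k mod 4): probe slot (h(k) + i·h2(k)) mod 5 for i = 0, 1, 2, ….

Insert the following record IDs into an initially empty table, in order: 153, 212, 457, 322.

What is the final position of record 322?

0

153 hashes to 3; slot 3 is free → place at 3.
212 hashes to 2; slot 2 is free → place at 2.
457 hashes to 2, h2=2; 2 taken → place at 4.
322 hashes to 2, h2=3; 2 taken → place at 0.
Table: [322, ∅, 212, 153, 457]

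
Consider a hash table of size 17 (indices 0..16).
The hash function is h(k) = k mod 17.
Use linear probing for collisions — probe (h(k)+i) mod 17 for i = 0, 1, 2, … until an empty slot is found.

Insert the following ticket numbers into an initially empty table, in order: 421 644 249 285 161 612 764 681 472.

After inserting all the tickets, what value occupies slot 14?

Insert 421: h=13, slot 13 empty → index 13.
Insert 644: h=15, slot 15 empty → index 15.
Insert 249: h=11, slot 11 empty → index 11.
Insert 285: h=13, slot 13 occupied → index 14.
Insert 161: h=8, slot 8 empty → index 8.
Insert 612: h=0, slot 0 empty → index 0.
Insert 764: h=16, slot 16 empty → index 16.
Insert 681: h=1, slot 1 empty → index 1.
Insert 472: h=13, slots 13,14,15,16,0,1 occupied → index 2.
Table: [612, 681, 472, -, -, -, -, -, 161, -, -, 249, -, 421, 285, 644, 764]

285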